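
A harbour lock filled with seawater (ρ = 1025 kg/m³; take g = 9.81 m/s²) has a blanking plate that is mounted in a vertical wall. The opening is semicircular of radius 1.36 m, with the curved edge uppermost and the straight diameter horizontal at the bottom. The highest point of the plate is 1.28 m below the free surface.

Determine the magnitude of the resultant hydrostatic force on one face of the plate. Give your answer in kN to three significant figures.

F ≈ 60.3 kN

γ = ρg = 1025 × 9.81 / 1000 = 10.05525 kN/m³.
The centroid lies 4r/(3π) = 0.577202 m above the diameter, so r − 4r/(3π) = 1.36 − 0.577202 = 0.782798 m below the topmost point, so the centroid depth is h_c = 1.28 + 0.782798 = 2.0628 m.
A = πr²/2 = π × 1.36²/2 = 2.90534 m².
Resultant F = γ·h_c·A = 10.05525 × 2.0628 × 2.90534 = 60.2625 kN.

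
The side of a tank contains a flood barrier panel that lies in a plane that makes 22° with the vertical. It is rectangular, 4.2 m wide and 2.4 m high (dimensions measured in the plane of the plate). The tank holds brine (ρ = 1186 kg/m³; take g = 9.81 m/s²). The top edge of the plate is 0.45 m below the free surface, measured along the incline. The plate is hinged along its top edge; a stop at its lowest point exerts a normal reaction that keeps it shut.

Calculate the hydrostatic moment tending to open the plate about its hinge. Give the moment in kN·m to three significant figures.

M ≈ 267 kN·m

γ = ρg = 1186 × 9.81 / 1000 = 11.63466 kN/m³.
The plate makes 22° with the vertical, i.e. θ = 90° − 22° = 68° to the horizontal. Measuring y along the incline from the free-surface line, vertical depth h = y·sinθ with sinθ = 0.927184.
The centroid lies 2.4/2 = 1.2 m below the top edge, so y_c = 0.45 + 1.2 = 1.65 m and h_c = 1.65 × 0.927184 = 1.52985 m.
A = 4.2 × 2.4 = 10.08 m².
Resultant F = γ·h_c·A = 11.63466 × 1.52985 × 10.08 = 179.417 kN.
I_c = b·h³/12 = 4.2 × 2.4³/12 = 4.8384 m⁴.
Centre of pressure: y_p = y_c + I_c/(y_c·A) = 1.65 + 4.8384/(1.65 × 10.08) = 1.65 + 0.290909 = 1.94091 m along the plane.
The resultant acts 1.2 + 0.290909 = 1.49091 m (along the plate) below the hinge at the top edge, so the moment about the hinge is M = F × 1.49091 = 179.417 × 1.49091 = 267.495 kN·m.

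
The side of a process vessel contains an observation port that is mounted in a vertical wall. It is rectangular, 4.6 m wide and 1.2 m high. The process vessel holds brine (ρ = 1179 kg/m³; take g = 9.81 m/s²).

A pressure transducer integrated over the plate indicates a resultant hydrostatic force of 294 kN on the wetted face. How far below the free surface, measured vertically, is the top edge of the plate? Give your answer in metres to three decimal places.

d_top ≈ 4.005 m

γ = ρg = 1179 × 9.81 / 1000 = 11.56599 kN/m³.
A = 4.6 × 1.2 = 5.52 m².
From F = γ·h_c·A, the centroid depth is h_c = 294/(11.56599 × 5.52) = 4.60496 m.
The centroid lies 1.2/2 = 0.6 m below the top edge, so the top edge sits at h_top = 4.60496 − 0.6 = 4.00496 m below the surface.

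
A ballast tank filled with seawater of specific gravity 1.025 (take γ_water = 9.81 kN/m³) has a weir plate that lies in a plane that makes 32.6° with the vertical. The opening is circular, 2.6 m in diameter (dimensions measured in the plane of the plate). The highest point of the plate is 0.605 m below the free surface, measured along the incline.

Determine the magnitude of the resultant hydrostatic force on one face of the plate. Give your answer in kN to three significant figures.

F ≈ 85.7 kN

γ = 1.025 × 9.81 = 10.05525 kN/m³.
The plate makes 32.6° with the vertical, i.e. θ = 90° − 32.6° = 57.4° to the horizontal. Measuring y along the incline from the free-surface line, vertical depth h = y·sinθ with sinθ = 0.842452.
The centroid is at the centre, 1.3 m below the top of the plate, so y_c = 0.605 + 1.3 = 1.905 m and h_c = 1.905 × 0.842452 = 1.60487 m.
A = π(1.3)² = 5.30929 m².
Resultant F = γ·h_c·A = 10.05525 × 1.60487 × 5.30929 = 85.678 kN.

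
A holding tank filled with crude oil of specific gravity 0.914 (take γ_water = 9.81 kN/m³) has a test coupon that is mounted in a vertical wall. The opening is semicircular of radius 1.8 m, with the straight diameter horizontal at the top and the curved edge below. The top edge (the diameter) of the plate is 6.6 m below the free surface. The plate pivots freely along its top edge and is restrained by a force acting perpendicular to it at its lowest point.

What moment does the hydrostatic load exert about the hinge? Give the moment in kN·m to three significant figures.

M ≈ 267 kN·m

γ = 0.914 × 9.81 = 8.96634 kN/m³.
The centroid of a semicircle lies 4r/(3π) = 0.763944 m from the diameter, here below the top edge, so the centroid depth is h_c = 6.6 + 0.763944 = 7.36394 m.
A = πr²/2 = π × 1.8²/2 = 5.08938 m².
Resultant F = γ·h_c·A = 8.96634 × 7.36394 × 5.08938 = 336.039 kN.
I_c = (π/8 − 8/(9π))·r⁴ = 0.109757 × 1.8⁴ = 1.15219 m⁴.
Centre of pressure: y_p = y_c + I_c/(y_c·A) = 7.36394 + 1.15219/(7.36394 × 5.08938) = 7.36394 + 0.0307432 = 7.39468 m along the plane.
The resultant acts 0.763944 + 0.0307432 = 0.794687 m (along the plate) below the hinge at the top edge, so the moment about the hinge is M = F × 0.794687 = 336.039 × 0.794687 = 267.046 kN·m.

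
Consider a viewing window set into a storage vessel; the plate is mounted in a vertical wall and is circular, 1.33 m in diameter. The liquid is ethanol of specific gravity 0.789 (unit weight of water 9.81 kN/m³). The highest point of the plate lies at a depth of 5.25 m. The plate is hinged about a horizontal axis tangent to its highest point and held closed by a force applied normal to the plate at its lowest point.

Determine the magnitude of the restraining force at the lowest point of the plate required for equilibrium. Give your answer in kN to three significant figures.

γ = 0.789 × 9.81 = 7.74009 kN/m³.
The centroid is at the centre, 0.665 m below the top of the plate, so the centroid depth is h_c = 5.25 + 0.665 = 5.915 m.
A = π(0.665)² = 1.38929 m².
Resultant F = γ·h_c·A = 7.74009 × 5.915 × 1.38929 = 63.6054 kN.
I_c = πr⁴/4 = π × 0.665⁴/4 = 0.153595 m⁴.
Centre of pressure: y_p = y_c + I_c/(y_c·A) = 5.915 + 0.153595/(5.915 × 1.38929) = 5.915 + 0.0186909 = 5.93369 m along the plane.
The resultant acts 0.665 + 0.0186909 = 0.683691 m (along the plate) below the hinge at the top edge, so the moment about the hinge is M = F × 0.683691 = 63.6054 × 0.683691 = 43.4864 kN·m.
A normal force at the bottom, 1.33 m from the hinge, must supply this moment: P = 43.4864/1.33 = 32.6965 kN.

P ≈ 32.7 kN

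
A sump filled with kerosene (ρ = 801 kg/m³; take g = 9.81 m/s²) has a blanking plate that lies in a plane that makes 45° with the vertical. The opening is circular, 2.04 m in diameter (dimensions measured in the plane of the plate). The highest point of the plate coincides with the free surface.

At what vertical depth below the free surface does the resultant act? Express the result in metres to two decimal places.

γ = ρg = 801 × 9.81 / 1000 = 7.85781 kN/m³.
The plate makes 45° with the vertical, i.e. θ = 90° − 45° = 45° to the horizontal. Measuring y along the incline from the free-surface line, vertical depth h = y·sinθ with sinθ = 0.707107.
The centroid is at the centre, 1.02 m below the top of the plate, so y_c = 1.02 m and h_c = 1.02 × 0.707107 = 0.721249 m.
A = π(1.02)² = 3.26851 m².
Resultant F = γ·h_c·A = 7.85781 × 0.721249 × 3.26851 = 18.5241 kN.
I_c = πr⁴/4 = π × 1.02⁴/4 = 0.85014 m⁴.
Centre of pressure: y_p = y_c + I_c/(y_c·A) = 1.02 + 0.85014/(1.02 × 3.26851) = 1.02 + 0.255 = 1.275 m along the plane.
Vertically, h_p = y_p·sinθ = 1.275 × 0.707107 = 0.901561 m.

h_p = 0.90 m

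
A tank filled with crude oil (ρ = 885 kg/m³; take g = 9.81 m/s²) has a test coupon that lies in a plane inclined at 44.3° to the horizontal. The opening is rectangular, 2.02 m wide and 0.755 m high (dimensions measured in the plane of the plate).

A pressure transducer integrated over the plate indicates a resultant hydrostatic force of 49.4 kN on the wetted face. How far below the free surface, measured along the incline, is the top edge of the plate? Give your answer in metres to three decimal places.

γ = ρg = 885 × 9.81 / 1000 = 8.68185 kN/m³.
A = 2.02 × 0.755 = 1.5251 m².
From F = γ·h_c·A, the centroid depth is h_c = 49.4/(8.68185 × 1.5251) = 3.73092 m.
Let θ = 44.3° be the plate's angle to the horizontal; measure y along the incline from where the plane meets the free surface. Vertical depth h = y·sinθ with sinθ = 0.698415.
Along the incline, y_c = h_c/sinθ = 3.73092/0.698415 = 5.34198 m.
The centroid lies 0.755/2 = 0.3775 m below the top edge, so the top edge sits at y_top = 5.34198 − 0.3775 = 4.96448 m along the incline.

y_top ≈ 4.964 m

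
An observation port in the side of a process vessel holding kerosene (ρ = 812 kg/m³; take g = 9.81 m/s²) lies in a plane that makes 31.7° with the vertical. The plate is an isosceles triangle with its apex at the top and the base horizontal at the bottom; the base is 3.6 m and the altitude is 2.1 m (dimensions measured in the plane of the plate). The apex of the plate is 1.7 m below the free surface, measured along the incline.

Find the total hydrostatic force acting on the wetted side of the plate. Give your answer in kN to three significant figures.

F ≈ 79.4 kN

γ = ρg = 812 × 9.81 / 1000 = 7.96572 kN/m³.
The plate makes 31.7° with the vertical, i.e. θ = 90° − 31.7° = 58.3° to the horizontal. Measuring y along the incline from the free-surface line, vertical depth h = y·sinθ with sinθ = 0.850811.
With the apex up, the centroid sits 2h/3 = 2 × 2.1/3 = 1.4 m below the apex, so y_c = 1.7 + 1.4 = 3.1 m and h_c = 3.1 × 0.850811 = 2.63751 m.
A = ½ × 3.6 × 2.1 = 3.78 m².
Resultant F = γ·h_c·A = 7.96572 × 2.63751 × 3.78 = 79.4165 kN.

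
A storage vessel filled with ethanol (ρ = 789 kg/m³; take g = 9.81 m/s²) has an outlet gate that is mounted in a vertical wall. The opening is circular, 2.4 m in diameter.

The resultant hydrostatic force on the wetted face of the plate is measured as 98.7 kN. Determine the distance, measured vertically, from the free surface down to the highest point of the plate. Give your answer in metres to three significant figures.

d_top ≈ 1.62 m

γ = ρg = 789 × 9.81 / 1000 = 7.74009 kN/m³.
A = π(1.2)² = 4.52389 m².
From F = γ·h_c·A, the centroid depth is h_c = 98.7/(7.74009 × 4.52389) = 2.81877 m.
The centroid is at the centre, 1.2 m below the top of the plate, so the highest point sits at h_top = 2.81877 − 1.2 = 1.61877 m below the surface.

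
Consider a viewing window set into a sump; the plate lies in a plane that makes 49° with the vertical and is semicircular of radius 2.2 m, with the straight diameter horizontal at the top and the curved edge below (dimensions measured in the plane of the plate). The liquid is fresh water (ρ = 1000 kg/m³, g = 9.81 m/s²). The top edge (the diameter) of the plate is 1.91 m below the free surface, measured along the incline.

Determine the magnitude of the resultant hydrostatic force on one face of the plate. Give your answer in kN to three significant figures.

F ≈ 139 kN

γ = ρg = 1000 × 9.81 = 9810 N/m³ = 9.81 kN/m³.
The plate makes 49° with the vertical, i.e. θ = 90° − 49° = 41° to the horizontal. Measuring y along the incline from the free-surface line, vertical depth h = y·sinθ with sinθ = 0.656059.
The centroid of a semicircle lies 4r/(3π) = 0.933709 m from the diameter, here below the top edge, so y_c = 1.91 + 0.933709 = 2.84371 m and h_c = 2.84371 × 0.656059 = 1.86564 m.
A = πr²/2 = π × 2.2²/2 = 7.60265 m².
Resultant F = γ·h_c·A = 9.81 × 1.86564 × 7.60265 = 139.143 kN.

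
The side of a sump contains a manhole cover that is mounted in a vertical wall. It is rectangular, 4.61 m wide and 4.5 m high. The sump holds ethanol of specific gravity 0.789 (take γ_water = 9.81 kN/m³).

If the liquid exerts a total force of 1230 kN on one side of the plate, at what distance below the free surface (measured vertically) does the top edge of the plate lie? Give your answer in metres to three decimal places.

d_top ≈ 5.410 m

γ = 0.789 × 9.81 = 7.74009 kN/m³.
A = 4.61 × 4.5 = 20.745 m².
From F = γ·h_c·A, the centroid depth is h_c = 1230/(7.74009 × 20.745) = 7.6603 m.
The centroid lies 4.5/2 = 2.25 m below the top edge, so the top edge sits at h_top = 7.6603 − 2.25 = 5.4103 m below the surface.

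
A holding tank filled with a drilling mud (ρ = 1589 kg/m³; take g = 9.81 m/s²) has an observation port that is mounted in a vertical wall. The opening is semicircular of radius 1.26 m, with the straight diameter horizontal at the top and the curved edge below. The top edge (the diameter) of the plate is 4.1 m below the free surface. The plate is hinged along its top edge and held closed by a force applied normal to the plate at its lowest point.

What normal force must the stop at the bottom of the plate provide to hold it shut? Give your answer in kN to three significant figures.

γ = ρg = 1589 × 9.81 / 1000 = 15.58809 kN/m³.
The centroid of a semicircle lies 4r/(3π) = 0.534761 m from the diameter, here below the top edge, so the centroid depth is h_c = 4.1 + 0.534761 = 4.63476 m.
A = πr²/2 = π × 1.26²/2 = 2.4938 m².
Resultant F = γ·h_c·A = 15.58809 × 4.63476 × 2.4938 = 180.17 kN.
I_c = (π/8 − 8/(9π))·r⁴ = 0.109757 × 1.26⁴ = 0.27664 m⁴.
Centre of pressure: y_p = y_c + I_c/(y_c·A) = 4.63476 + 0.27664/(4.63476 × 2.4938) = 4.63476 + 0.0239346 = 4.65869 m along the plane.
The resultant acts 0.534761 + 0.0239346 = 0.558696 m (along the plate) below the hinge at the top edge, so the moment about the hinge is M = F × 0.558696 = 180.17 × 0.558696 = 100.66 kN·m.
A normal force at the bottom, 1.26 m from the hinge, must supply this moment: P = 100.66/1.26 = 79.8889 kN.

P ≈ 79.9 kN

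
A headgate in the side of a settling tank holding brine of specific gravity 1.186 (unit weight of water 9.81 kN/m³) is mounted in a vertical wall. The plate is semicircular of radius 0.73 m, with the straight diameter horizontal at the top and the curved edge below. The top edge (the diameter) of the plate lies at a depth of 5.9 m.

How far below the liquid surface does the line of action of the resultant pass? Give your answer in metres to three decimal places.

γ = 1.186 × 9.81 = 11.63466 kN/m³.
The centroid of a semicircle lies 4r/(3π) = 0.309822 m from the diameter, here below the top edge, so the centroid depth is h_c = 5.9 + 0.309822 = 6.20982 m.
A = πr²/2 = π × 0.73²/2 = 0.837077 m².
Resultant F = γ·h_c·A = 11.63466 × 6.20982 × 0.837077 = 60.4781 kN.
I_c = (π/8 − 8/(9π))·r⁴ = 0.109757 × 0.73⁴ = 0.0311691 m⁴.
Centre of pressure: y_p = y_c + I_c/(y_c·A) = 6.20982 + 0.0311691/(6.20982 × 0.837077) = 6.20982 + 0.00599625 = 6.21582 m along the plane.

h_p = 6.216 m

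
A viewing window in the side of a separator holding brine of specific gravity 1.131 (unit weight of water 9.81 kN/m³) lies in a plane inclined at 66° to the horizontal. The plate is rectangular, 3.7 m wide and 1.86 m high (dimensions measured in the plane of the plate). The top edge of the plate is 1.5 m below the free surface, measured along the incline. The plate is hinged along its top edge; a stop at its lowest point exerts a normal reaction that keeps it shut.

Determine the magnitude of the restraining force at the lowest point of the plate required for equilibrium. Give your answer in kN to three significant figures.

P ≈ 95.6 kN

γ = 1.131 × 9.81 = 11.09511 kN/m³.
Let θ = 66° be the plate's angle to the horizontal; measure y along the incline from where the plane meets the free surface. Vertical depth h = y·sinθ with sinθ = 0.913545.
The centroid lies 1.86/2 = 0.93 m below the top edge, so y_c = 1.5 + 0.93 = 2.43 m and h_c = 2.43 × 0.913545 = 2.21991 m.
A = 3.7 × 1.86 = 6.882 m².
Resultant F = γ·h_c·A = 11.09511 × 2.21991 × 6.882 = 169.505 kN.
I_c = b·h³/12 = 3.7 × 1.86³/12 = 1.98408 m⁴.
Centre of pressure: y_p = y_c + I_c/(y_c·A) = 2.43 + 1.98408/(2.43 × 6.882) = 2.43 + 0.118642 = 2.54864 m along the plane.
The resultant acts 0.93 + 0.118642 = 1.04864 m (along the plate) below the hinge at the top edge, so the moment about the hinge is M = F × 1.04864 = 169.505 × 1.04864 = 177.75 kN·m.
A normal force at the bottom, 1.86 m from the hinge, must supply this moment: P = 177.75/1.86 = 95.5645 kN.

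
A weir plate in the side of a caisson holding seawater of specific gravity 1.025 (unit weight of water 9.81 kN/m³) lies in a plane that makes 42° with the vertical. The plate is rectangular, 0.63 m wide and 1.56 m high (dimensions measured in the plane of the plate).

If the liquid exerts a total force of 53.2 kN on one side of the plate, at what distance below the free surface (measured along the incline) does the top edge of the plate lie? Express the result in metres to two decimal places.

γ = 1.025 × 9.81 = 10.05525 kN/m³.
A = 0.63 × 1.56 = 0.9828 m².
From F = γ·h_c·A, the centroid depth is h_c = 53.2/(10.05525 × 0.9828) = 5.38336 m.
The plate makes 42° with the vertical, i.e. θ = 90° − 42° = 48° to the horizontal. Measuring y along the incline from the free-surface line, vertical depth h = y·sinθ with sinθ = 0.743145.
Along the incline, y_c = h_c/sinθ = 5.38336/0.743145 = 7.24402 m.
The centroid lies 1.56/2 = 0.78 m below the top edge, so the top edge sits at y_top = 7.24402 − 0.78 = 6.46402 m along the incline.

y_top ≈ 6.46 m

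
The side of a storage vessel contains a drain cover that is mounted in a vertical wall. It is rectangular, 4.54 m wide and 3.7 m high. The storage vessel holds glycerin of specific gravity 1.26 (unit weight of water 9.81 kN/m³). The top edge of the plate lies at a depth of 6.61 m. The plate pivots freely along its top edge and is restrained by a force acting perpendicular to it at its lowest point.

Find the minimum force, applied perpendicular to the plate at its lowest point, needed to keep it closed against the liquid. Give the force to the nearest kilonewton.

γ = 1.26 × 9.81 = 12.3606 kN/m³.
The centroid lies 3.7/2 = 1.85 m below the top edge, so the centroid depth is h_c = 6.61 + 1.85 = 8.46 m.
A = 4.54 × 3.7 = 16.798 m².
Resultant F = γ·h_c·A = 12.3606 × 8.46 × 16.798 = 1756.58 kN.
I_c = b·h³/12 = 4.54 × 3.7³/12 = 19.1637 m⁴.
Centre of pressure: y_p = y_c + I_c/(y_c·A) = 8.46 + 19.1637/(8.46 × 16.798) = 8.46 + 0.13485 = 8.59485 m along the plane.
The resultant acts 1.85 + 0.13485 = 1.98485 m (along the plate) below the hinge at the top edge, so the moment about the hinge is M = F × 1.98485 = 1756.58 × 1.98485 = 3486.55 kN·m.
A normal force at the bottom, 3.7 m from the hinge, must supply this moment: P = 3486.55/3.7 = 942.311 kN.

P ≈ 942 kN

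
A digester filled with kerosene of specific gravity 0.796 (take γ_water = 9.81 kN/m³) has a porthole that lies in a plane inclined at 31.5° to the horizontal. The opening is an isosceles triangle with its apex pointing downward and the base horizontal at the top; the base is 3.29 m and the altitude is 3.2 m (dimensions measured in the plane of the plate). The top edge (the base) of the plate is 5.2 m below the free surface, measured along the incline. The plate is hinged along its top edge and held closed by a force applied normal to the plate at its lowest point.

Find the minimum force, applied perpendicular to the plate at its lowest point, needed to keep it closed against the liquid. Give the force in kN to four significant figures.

γ = 0.796 × 9.81 = 7.80876 kN/m³.
Let θ = 31.5° be the plate's angle to the horizontal; measure y along the incline from where the plane meets the free surface. Vertical depth h = y·sinθ with sinθ = 0.522499.
With the apex down, the centroid sits h/3 = 3.2/3 = 1.06667 m below the base (the top edge), so y_c = 5.2 + 1.06667 = 6.26667 m and h_c = 6.26667 × 0.522499 = 3.27433 m.
A = ½ × 3.29 × 3.2 = 5.264 m².
Resultant F = γ·h_c·A = 7.80876 × 3.27433 × 5.264 = 134.592 kN.
I_c = b·h³/36 = 3.29 × 3.2³/36 = 2.99463 m⁴.
Centre of pressure: y_p = y_c + I_c/(y_c·A) = 6.26667 + 2.99463/(6.26667 × 5.264) = 6.26667 + 0.0907801 = 6.35745 m along the plane.
The resultant acts 1.06667 + 0.0907801 = 1.15745 m (along the plate) below the hinge at the top edge, so the moment about the hinge is M = F × 1.15745 = 134.592 × 1.15745 = 155.784 kN·m.
A normal force at the bottom, 3.2 m from the hinge, must supply this moment: P = 155.784/3.2 = 48.6825 kN.

P ≈ 48.68 kN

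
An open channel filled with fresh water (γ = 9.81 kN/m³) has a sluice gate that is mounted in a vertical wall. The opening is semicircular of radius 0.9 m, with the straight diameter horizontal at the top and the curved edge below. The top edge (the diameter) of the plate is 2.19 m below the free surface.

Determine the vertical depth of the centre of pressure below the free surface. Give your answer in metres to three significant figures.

h_p = 2.59 m

γ = 9.81 kN/m³.
The centroid of a semicircle lies 4r/(3π) = 0.381972 m from the diameter, here below the top edge, so the centroid depth is h_c = 2.19 + 0.381972 = 2.57197 m.
A = πr²/2 = π × 0.9²/2 = 1.27235 m².
Resultant F = γ·h_c·A = 9.81 × 2.57197 × 1.27235 = 32.1027 kN.
I_c = (π/8 − 8/(9π))·r⁴ = 0.109757 × 0.9⁴ = 0.0720116 m⁴.
Centre of pressure: y_p = y_c + I_c/(y_c·A) = 2.57197 + 0.0720116/(2.57197 × 1.27235) = 2.57197 + 0.0220054 = 2.59398 m along the plane.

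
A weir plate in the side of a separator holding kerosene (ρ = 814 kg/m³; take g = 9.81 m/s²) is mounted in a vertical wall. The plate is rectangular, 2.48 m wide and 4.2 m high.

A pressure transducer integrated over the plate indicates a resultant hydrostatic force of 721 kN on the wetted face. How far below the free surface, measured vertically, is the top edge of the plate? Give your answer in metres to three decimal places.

γ = ρg = 814 × 9.81 / 1000 = 7.98534 kN/m³.
A = 2.48 × 4.2 = 10.416 m².
From F = γ·h_c·A, the centroid depth is h_c = 721/(7.98534 × 10.416) = 8.66844 m.
The centroid lies 4.2/2 = 2.1 m below the top edge, so the top edge sits at h_top = 8.66844 − 2.1 = 6.56844 m below the surface.

d_top ≈ 6.568 m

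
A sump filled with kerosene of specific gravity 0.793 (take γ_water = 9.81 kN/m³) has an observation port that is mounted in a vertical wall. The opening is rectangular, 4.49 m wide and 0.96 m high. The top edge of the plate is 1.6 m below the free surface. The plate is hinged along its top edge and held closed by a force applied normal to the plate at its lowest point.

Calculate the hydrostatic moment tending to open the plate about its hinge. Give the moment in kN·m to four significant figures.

M ≈ 36.05 kN·m

γ = 0.793 × 9.81 = 7.77933 kN/m³.
The centroid lies 0.96/2 = 0.48 m below the top edge, so the centroid depth is h_c = 1.6 + 0.48 = 2.08 m.
A = 4.49 × 0.96 = 4.3104 m².
Resultant F = γ·h_c·A = 7.77933 × 2.08 × 4.3104 = 69.7466 kN.
I_c = b·h³/12 = 4.49 × 0.96³/12 = 0.331039 m⁴.
Centre of pressure: y_p = y_c + I_c/(y_c·A) = 2.08 + 0.331039/(2.08 × 4.3104) = 2.08 + 0.0369231 = 2.11692 m along the plane.
The resultant acts 0.48 + 0.0369231 = 0.516923 m (along the plate) below the hinge at the top edge, so the moment about the hinge is M = F × 0.516923 = 69.7466 × 0.516923 = 36.0536 kN·m.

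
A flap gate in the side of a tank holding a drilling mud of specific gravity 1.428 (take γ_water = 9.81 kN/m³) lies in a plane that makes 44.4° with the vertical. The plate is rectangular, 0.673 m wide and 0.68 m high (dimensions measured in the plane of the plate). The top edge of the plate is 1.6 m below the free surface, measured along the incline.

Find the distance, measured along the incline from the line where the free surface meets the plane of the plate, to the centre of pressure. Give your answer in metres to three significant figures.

y_p = 1.96 m

γ = 1.428 × 9.81 = 14.00868 kN/m³.
The plate makes 44.4° with the vertical, i.e. θ = 90° − 44.4° = 45.6° to the horizontal. Measuring y along the incline from the free-surface line, vertical depth h = y·sinθ with sinθ = 0.714473.
The centroid lies 0.68/2 = 0.34 m below the top edge, so y_c = 1.6 + 0.34 = 1.94 m and h_c = 1.94 × 0.714473 = 1.38608 m.
A = 0.673 × 0.68 = 0.45764 m².
Resultant F = γ·h_c·A = 14.00868 × 1.38608 × 0.45764 = 8.88607 kN.
I_c = b·h³/12 = 0.673 × 0.68³/12 = 0.0176344 m⁴.
Centre of pressure: y_p = y_c + I_c/(y_c·A) = 1.94 + 0.0176344/(1.94 × 0.45764) = 1.94 + 0.0198625 = 1.95986 m along the plane.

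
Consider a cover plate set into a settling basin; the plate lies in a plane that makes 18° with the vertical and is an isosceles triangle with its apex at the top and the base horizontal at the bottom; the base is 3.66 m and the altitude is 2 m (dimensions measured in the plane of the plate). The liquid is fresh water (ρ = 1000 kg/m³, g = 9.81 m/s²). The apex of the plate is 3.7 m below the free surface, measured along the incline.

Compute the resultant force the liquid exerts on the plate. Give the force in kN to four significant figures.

γ = ρg = 1000 × 9.81 = 9810 N/m³ = 9.81 kN/m³.
The plate makes 18° with the vertical, i.e. θ = 90° − 18° = 72° to the horizontal. Measuring y along the incline from the free-surface line, vertical depth h = y·sinθ with sinθ = 0.951057.
With the apex up, the centroid sits 2h/3 = 2 × 2/3 = 1.33333 m below the apex, so y_c = 3.7 + 1.33333 = 5.03333 m and h_c = 5.03333 × 0.951057 = 4.78698 m.
A = ½ × 3.66 × 2 = 3.66 m².
Resultant F = γ·h_c·A = 9.81 × 4.78698 × 3.66 = 171.875 kN.

F ≈ 171.9 kN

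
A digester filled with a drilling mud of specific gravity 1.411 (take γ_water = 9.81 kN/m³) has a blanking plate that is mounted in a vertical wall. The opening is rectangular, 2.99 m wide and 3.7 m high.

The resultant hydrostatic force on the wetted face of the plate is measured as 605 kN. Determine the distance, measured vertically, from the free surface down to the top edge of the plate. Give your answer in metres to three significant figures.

d_top ≈ 2.10 m

γ = 1.411 × 9.81 = 13.84191 kN/m³.
A = 2.99 × 3.7 = 11.063 m².
From F = γ·h_c·A, the centroid depth is h_c = 605/(13.84191 × 11.063) = 3.95081 m.
The centroid lies 3.7/2 = 1.85 m below the top edge, so the top edge sits at h_top = 3.95081 − 1.85 = 2.10081 m below the surface.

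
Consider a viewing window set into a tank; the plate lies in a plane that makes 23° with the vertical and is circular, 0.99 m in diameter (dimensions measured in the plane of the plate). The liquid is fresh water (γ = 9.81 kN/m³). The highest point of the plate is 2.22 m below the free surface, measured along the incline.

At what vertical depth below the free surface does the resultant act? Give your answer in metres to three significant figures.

h_p = 2.52 m

γ = 9.81 kN/m³.
The plate makes 23° with the vertical, i.e. θ = 90° − 23° = 67° to the horizontal. Measuring y along the incline from the free-surface line, vertical depth h = y·sinθ with sinθ = 0.920505.
The centroid is at the centre, 0.495 m below the top of the plate, so y_c = 2.22 + 0.495 = 2.715 m and h_c = 2.715 × 0.920505 = 2.49917 m.
A = π(0.495)² = 0.769769 m².
Resultant F = γ·h_c·A = 9.81 × 2.49917 × 0.769769 = 18.8723 kN.
I_c = πr⁴/4 = π × 0.495⁴/4 = 0.0471531 m⁴.
Centre of pressure: y_p = y_c + I_c/(y_c·A) = 2.715 + 0.0471531/(2.715 × 0.769769) = 2.715 + 0.0225621 = 2.73756 m along the plane.
Vertically, h_p = y_p·sinθ = 2.73756 × 0.920505 = 2.51994 m.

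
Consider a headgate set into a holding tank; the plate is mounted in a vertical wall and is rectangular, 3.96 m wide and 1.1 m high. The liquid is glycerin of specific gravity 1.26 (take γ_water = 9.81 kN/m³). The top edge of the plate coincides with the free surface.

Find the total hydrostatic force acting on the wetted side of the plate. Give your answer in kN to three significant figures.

γ = 1.26 × 9.81 = 12.3606 kN/m³.
The centroid lies 1.1/2 = 0.55 m below the top edge, so the centroid depth is h_c = 0.55 m.
A = 3.96 × 1.1 = 4.356 m².
Resultant F = γ·h_c·A = 12.3606 × 0.55 × 4.356 = 29.6135 kN.

F ≈ 29.6 kN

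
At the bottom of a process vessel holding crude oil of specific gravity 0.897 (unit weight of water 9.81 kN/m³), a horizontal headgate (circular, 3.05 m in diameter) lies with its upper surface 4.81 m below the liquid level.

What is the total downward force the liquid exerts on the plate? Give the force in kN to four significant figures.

γ = 0.897 × 9.81 = 8.79957 kN/m³.
The plate is horizontal, so pressure is uniform at p = γ·h = 8.79957 × 4.81 = 42.3259 kN/m².
A = π(1.525)² = 7.30617 m².
F = p·A = 42.3259 × 7.30617 = 309.24 kN.

F ≈ 309.2 kN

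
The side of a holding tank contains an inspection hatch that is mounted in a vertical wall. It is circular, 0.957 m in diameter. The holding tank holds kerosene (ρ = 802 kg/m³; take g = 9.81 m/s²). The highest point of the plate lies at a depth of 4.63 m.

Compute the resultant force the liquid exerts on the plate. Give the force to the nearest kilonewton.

F ≈ 29 kN

γ = ρg = 802 × 9.81 / 1000 = 7.86762 kN/m³.
The centroid is at the centre, 0.4785 m below the top of the plate, so the centroid depth is h_c = 4.63 + 0.4785 = 5.1085 m.
A = π(0.4785)² = 0.719306 m².
Resultant F = γ·h_c·A = 7.86762 × 5.1085 × 0.719306 = 28.9102 kN.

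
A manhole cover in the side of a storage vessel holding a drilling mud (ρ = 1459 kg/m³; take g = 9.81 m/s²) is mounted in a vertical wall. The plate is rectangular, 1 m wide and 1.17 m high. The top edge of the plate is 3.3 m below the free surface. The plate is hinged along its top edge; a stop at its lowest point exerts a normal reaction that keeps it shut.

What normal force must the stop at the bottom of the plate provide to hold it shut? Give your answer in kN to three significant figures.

γ = ρg = 1459 × 9.81 / 1000 = 14.31279 kN/m³.
The centroid lies 1.17/2 = 0.585 m below the top edge, so the centroid depth is h_c = 3.3 + 0.585 = 3.885 m.
A = 1 × 1.17 = 1.17 m².
Resultant F = γ·h_c·A = 14.31279 × 3.885 × 1.17 = 65.0581 kN.
I_c = b·h³/12 = 1 × 1.17³/12 = 0.133468 m⁴.
Centre of pressure: y_p = y_c + I_c/(y_c·A) = 3.885 + 0.133468/(3.885 × 1.17) = 3.885 + 0.029363 = 3.91436 m along the plane.
The resultant acts 0.585 + 0.029363 = 0.614363 m (along the plate) below the hinge at the top edge, so the moment about the hinge is M = F × 0.614363 = 65.0581 × 0.614363 = 39.9693 kN·m.
A normal force at the bottom, 1.17 m from the hinge, must supply this moment: P = 39.9693/1.17 = 34.1618 kN.

P ≈ 34.2 kN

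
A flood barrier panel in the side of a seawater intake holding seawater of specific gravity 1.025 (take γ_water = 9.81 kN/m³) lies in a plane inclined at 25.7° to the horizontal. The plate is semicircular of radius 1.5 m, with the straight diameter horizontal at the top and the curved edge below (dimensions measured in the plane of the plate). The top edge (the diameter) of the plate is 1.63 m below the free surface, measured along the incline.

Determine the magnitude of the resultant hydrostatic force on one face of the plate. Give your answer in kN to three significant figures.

F ≈ 34.9 kN

γ = 1.025 × 9.81 = 10.05525 kN/m³.
Let θ = 25.7° be the plate's angle to the horizontal; measure y along the incline from where the plane meets the free surface. Vertical depth h = y·sinθ with sinθ = 0.433659.
The centroid of a semicircle lies 4r/(3π) = 0.63662 m from the diameter, here below the top edge, so y_c = 1.63 + 0.63662 = 2.26662 m and h_c = 2.26662 × 0.433659 = 0.98294 m.
A = πr²/2 = π × 1.5²/2 = 3.53429 m².
Resultant F = γ·h_c·A = 10.05525 × 0.98294 × 3.53429 = 34.9319 kN.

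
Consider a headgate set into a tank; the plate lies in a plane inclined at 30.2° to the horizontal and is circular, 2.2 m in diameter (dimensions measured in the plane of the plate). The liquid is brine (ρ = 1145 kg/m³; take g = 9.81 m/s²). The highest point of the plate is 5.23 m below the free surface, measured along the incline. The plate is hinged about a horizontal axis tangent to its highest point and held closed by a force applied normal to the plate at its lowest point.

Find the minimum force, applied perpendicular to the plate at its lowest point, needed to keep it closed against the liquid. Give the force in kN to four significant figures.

γ = ρg = 1145 × 9.81 / 1000 = 11.23245 kN/m³.
Let θ = 30.2° be the plate's angle to the horizontal; measure y along the incline from where the plane meets the free surface. Vertical depth h = y·sinθ with sinθ = 0.503020.
The centroid is at the centre, 1.1 m below the top of the plate, so y_c = 5.23 + 1.1 = 6.33 m and h_c = 6.33 × 0.503020 = 3.18412 m.
A = π(1.1)² = 3.80133 m².
Resultant F = γ·h_c·A = 11.23245 × 3.18412 × 3.80133 = 135.956 kN.
I_c = πr⁴/4 = π × 1.1⁴/4 = 1.1499 m⁴.
Centre of pressure: y_p = y_c + I_c/(y_c·A) = 6.33 + 1.1499/(6.33 × 3.80133) = 6.33 + 0.0477882 = 6.37779 m along the plane.
The resultant acts 1.1 + 0.0477882 = 1.14779 m (along the plate) below the hinge at the top edge, so the moment about the hinge is M = F × 1.14779 = 135.956 × 1.14779 = 156.049 kN·m.
A normal force at the bottom, 2.2 m from the hinge, must supply this moment: P = 156.049/2.2 = 70.9314 kN.

P ≈ 70.93 kN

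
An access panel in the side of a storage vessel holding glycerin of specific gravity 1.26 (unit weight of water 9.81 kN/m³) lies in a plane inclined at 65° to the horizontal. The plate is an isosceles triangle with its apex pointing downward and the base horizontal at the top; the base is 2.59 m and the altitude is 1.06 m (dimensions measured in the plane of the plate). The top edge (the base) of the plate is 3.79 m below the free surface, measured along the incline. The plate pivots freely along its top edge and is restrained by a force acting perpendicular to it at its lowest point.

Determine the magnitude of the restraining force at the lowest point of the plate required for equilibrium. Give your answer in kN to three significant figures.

γ = 1.26 × 9.81 = 12.3606 kN/m³.
Let θ = 65° be the plate's angle to the horizontal; measure y along the incline from where the plane meets the free surface. Vertical depth h = y·sinθ with sinθ = 0.906308.
With the apex down, the centroid sits h/3 = 1.06/3 = 0.353333 m below the base (the top edge), so y_c = 3.79 + 0.353333 = 4.14333 m and h_c = 4.14333 × 0.906308 = 3.75513 m.
A = ½ × 2.59 × 1.06 = 1.3727 m².
Resultant F = γ·h_c·A = 12.3606 × 3.75513 × 1.3727 = 63.7148 kN.
I_c = b·h³/36 = 2.59 × 1.06³/36 = 0.085687 m⁴.
Centre of pressure: y_p = y_c + I_c/(y_c·A) = 4.14333 + 0.085687/(4.14333 × 1.3727) = 4.14333 + 0.0150657 = 4.1584 m along the plane.
The resultant acts 0.353333 + 0.0150657 = 0.368399 m (along the plate) below the hinge at the top edge, so the moment about the hinge is M = F × 0.368399 = 63.7148 × 0.368399 = 23.4725 kN·m.
A normal force at the bottom, 1.06 m from the hinge, must supply this moment: P = 23.4725/1.06 = 22.1439 kN.

P ≈ 22.1 kN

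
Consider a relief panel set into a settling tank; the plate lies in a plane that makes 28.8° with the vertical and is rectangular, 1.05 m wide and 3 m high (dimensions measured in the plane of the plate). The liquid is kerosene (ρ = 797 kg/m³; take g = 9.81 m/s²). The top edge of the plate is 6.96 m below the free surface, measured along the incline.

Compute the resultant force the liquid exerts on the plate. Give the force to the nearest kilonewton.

F ≈ 183 kN

γ = ρg = 797 × 9.81 / 1000 = 7.81857 kN/m³.
The plate makes 28.8° with the vertical, i.e. θ = 90° − 28.8° = 61.2° to the horizontal. Measuring y along the incline from the free-surface line, vertical depth h = y·sinθ with sinθ = 0.876307.
The centroid lies 3/2 = 1.5 m below the top edge, so y_c = 6.96 + 1.5 = 8.46 m and h_c = 8.46 × 0.876307 = 7.41356 m.
A = 1.05 × 3 = 3.15 m².
Resultant F = γ·h_c·A = 7.81857 × 7.41356 × 3.15 = 182.585 kN.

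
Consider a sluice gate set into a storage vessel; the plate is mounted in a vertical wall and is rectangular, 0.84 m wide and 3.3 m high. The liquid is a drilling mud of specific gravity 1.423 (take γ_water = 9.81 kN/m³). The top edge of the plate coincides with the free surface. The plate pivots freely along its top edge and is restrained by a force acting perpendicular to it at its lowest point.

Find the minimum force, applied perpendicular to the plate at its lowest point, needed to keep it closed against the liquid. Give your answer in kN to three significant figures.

P ≈ 42.6 kN

γ = 1.423 × 9.81 = 13.95963 kN/m³.
The centroid lies 3.3/2 = 1.65 m below the top edge, so the centroid depth is h_c = 1.65 m.
A = 0.84 × 3.3 = 2.772 m².
Resultant F = γ·h_c·A = 13.95963 × 1.65 × 2.772 = 63.8486 kN.
I_c = b·h³/12 = 0.84 × 3.3³/12 = 2.51559 m⁴.
Centre of pressure: y_p = y_c + I_c/(y_c·A) = 1.65 + 2.51559/(1.65 × 2.772) = 1.65 + 0.55 = 2.2 m along the plane.
The resultant acts 1.65 + 0.55 = 2.2 m (along the plate) below the hinge at the top edge, so the moment about the hinge is M = F × 2.2 = 63.8486 × 2.2 = 140.467 kN·m.
A normal force at the bottom, 3.3 m from the hinge, must supply this moment: P = 140.467/3.3 = 42.5658 kN.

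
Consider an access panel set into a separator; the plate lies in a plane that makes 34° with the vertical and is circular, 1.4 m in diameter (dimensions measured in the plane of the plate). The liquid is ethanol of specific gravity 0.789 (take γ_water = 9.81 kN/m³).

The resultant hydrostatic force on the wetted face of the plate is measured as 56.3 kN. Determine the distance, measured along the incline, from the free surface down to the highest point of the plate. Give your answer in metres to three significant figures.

γ = 0.789 × 9.81 = 7.74009 kN/m³.
A = π(0.7)² = 1.53938 m².
From F = γ·h_c·A, the centroid depth is h_c = 56.3/(7.74009 × 1.53938) = 4.72516 m.
The plate makes 34° with the vertical, i.e. θ = 90° − 34° = 56° to the horizontal. Measuring y along the incline from the free-surface line, vertical depth h = y·sinθ with sinθ = 0.829038.
Along the incline, y_c = h_c/sinθ = 4.72516/0.829038 = 5.69957 m.
The centroid is at the centre, 0.7 m below the top of the plate, so the highest point sits at y_top = 5.69957 − 0.7 = 4.99957 m along the incline.

y_top ≈ 5.00 m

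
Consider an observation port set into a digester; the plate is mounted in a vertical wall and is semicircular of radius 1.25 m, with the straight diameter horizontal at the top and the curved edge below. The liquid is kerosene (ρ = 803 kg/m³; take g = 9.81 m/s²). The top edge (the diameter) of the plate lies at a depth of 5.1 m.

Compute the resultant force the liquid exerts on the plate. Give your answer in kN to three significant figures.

γ = ρg = 803 × 9.81 / 1000 = 7.87743 kN/m³.
The centroid of a semicircle lies 4r/(3π) = 0.530516 m from the diameter, here below the top edge, so the centroid depth is h_c = 5.1 + 0.530516 = 5.63052 m.
A = πr²/2 = π × 1.25²/2 = 2.45437 m².
Resultant F = γ·h_c·A = 7.87743 × 5.63052 × 2.45437 = 108.861 kN.

F ≈ 109 kN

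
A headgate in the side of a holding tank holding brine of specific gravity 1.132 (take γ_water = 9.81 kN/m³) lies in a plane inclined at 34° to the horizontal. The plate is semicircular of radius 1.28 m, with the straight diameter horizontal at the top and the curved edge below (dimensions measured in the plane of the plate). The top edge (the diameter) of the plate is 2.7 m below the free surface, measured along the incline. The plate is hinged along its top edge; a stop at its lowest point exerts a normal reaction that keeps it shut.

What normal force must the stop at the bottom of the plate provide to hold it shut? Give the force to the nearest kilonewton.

γ = 1.132 × 9.81 = 11.10492 kN/m³.
Let θ = 34° be the plate's angle to the horizontal; measure y along the incline from where the plane meets the free surface. Vertical depth h = y·sinθ with sinθ = 0.559193.
The centroid of a semicircle lies 4r/(3π) = 0.543249 m from the diameter, here below the top edge, so y_c = 2.7 + 0.543249 = 3.24325 m and h_c = 3.24325 × 0.559193 = 1.8136 m.
A = πr²/2 = π × 1.28²/2 = 2.57359 m².
Resultant F = γ·h_c·A = 11.10492 × 1.8136 × 2.57359 = 51.8318 kN.
I_c = (π/8 − 8/(9π))·r⁴ = 0.109757 × 1.28⁴ = 0.294627 m⁴.
Centre of pressure: y_p = y_c + I_c/(y_c·A) = 3.24325 + 0.294627/(3.24325 × 2.57359) = 3.24325 + 0.0352982 = 3.27855 m along the plane.
The resultant acts 0.543249 + 0.0352982 = 0.578547 m (along the plate) below the hinge at the top edge, so the moment about the hinge is M = F × 0.578547 = 51.8318 × 0.578547 = 29.9871 kN·m.
A normal force at the bottom, 1.28 m from the hinge, must supply this moment: P = 29.9871/1.28 = 23.4274 kN.

P ≈ 23 kN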